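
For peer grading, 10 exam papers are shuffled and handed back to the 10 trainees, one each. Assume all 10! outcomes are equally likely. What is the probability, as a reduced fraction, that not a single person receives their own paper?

16481/44800

Favorable outcomes: !10 = 1334961.
Total outcomes: 10! = 3628800.
Probability = 1334961/3628800 = 16481/44800.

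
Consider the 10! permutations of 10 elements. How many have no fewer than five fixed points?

13264

# with exactly i fixed is C(10,i)·!(10-i); sum over i=5..10:
  i=5: C(10,5)·!5 = 252·44 = 11088
  i=6: C(10,6)·!4 = 210·9 = 1890
  i=7: C(10,7)·!3 = 120·2 = 240
  i=8: C(10,8)·!2 = 45·1 = 45
  i=9: C(10,9)·!1 = 10·0 = 0
  i=10: C(10,10)·!0 = 1·1 = 1
Total = 13264.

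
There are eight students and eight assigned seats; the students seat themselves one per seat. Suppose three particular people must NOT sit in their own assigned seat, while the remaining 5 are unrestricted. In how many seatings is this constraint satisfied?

27240

Inclusion-exclusion on the 3 forbidden self-matches:
Σ_{j=0}^{3} (-1)^j C(3,j)(8-j)!
= C(3,0)·8! - C(3,1)·7! + C(3,2)·6! - C(3,3)·5!
= 40320 - 15120 + 2160 - 120
= 27240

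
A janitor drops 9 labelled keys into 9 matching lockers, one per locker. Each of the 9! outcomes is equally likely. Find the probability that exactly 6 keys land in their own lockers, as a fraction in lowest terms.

Favorable outcomes: C(9,6)·!3 = 84·2 = 168.
Total outcomes: 9! = 362880.
Probability = 168/362880 = 1/2160.

1/2160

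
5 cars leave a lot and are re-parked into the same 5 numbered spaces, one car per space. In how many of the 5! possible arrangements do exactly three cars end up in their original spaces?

10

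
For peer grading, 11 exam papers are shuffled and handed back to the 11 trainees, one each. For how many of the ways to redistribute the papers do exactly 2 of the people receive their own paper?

7342280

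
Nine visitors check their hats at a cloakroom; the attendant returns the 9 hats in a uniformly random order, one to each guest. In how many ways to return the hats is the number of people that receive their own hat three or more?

29143

Sum C(9,i)·!(9-i) for i = 3..9:
  i=3: C(9,3)·!6 = 84·265 = 22260
  i=4: C(9,4)·!5 = 126·44 = 5544
  i=5: C(9,5)·!4 = 126·9 = 1134
  i=6: C(9,6)·!3 = 84·2 = 168
  i=7: C(9,7)·!2 = 36·1 = 36
  i=8: C(9,8)·!1 = 9·0 = 0
  i=9: C(9,9)·!0 = 1·1 = 1
Total = 29143.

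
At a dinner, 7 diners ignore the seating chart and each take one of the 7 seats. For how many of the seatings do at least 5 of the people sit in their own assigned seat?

Sum C(7,i)·!(7-i) for i = 5..7:
  i=5: C(7,5)·!2 = 21·1 = 21
  i=6: C(7,6)·!1 = 7·0 = 0
  i=7: C(7,7)·!0 = 1·1 = 1
Total = 22.

22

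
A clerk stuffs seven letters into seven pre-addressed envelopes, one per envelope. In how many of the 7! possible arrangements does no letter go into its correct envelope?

1854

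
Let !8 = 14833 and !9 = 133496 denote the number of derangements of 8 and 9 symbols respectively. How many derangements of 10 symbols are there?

!10 = (10-1)·(!9 + !8) = 9·(133496 + 14833) = 9·148329 = 1334961.

1334961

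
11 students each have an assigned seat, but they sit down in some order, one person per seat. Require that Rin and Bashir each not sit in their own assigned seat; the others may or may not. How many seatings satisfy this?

Inclusion-exclusion on the 2 forbidden self-matches:
Σ_{j=0}^{2} (-1)^j C(2,j)(11-j)!
= C(2,0)·11! - C(2,1)·10! + C(2,2)·9!
= 39916800 - 7257600 + 362880
= 33022080

33022080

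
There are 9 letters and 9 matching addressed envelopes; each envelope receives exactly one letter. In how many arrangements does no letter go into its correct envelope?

133496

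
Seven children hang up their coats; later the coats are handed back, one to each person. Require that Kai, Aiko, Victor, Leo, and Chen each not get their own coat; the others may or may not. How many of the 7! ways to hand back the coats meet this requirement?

Let A_j be the event that the j-th constrained one is fixed. By inclusion-exclusion over the 5 events:
Σ_{j=0}^{5} (-1)^j C(5,j)(7-j)!
= C(5,0)·7! - C(5,1)·6! + C(5,2)·5! - C(5,3)·4! + C(5,4)·3! - C(5,5)·2!
= 5040 - 3600 + 1200 - 240 + 30 - 2
= 2428

2428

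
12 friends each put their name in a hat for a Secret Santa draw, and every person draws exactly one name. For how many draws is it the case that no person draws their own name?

176214841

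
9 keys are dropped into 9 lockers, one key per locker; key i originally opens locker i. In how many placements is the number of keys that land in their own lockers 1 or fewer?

# with exactly i fixed is C(9,i)·!(9-i); sum over i=0..1:
  i=0: C(9,0)·!9 = 1·133496 = 133496
  i=1: C(9,1)·!8 = 9·14833 = 133497
Total = 266993.

266993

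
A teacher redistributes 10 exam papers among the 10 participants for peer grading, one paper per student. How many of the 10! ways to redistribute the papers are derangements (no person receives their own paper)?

!10 = 10! · Σ_{k=0}^{10} (-1)^k/k!
= 10! - 10!/1! + 10!/2! - 10!/3! + 10!/4! - 10!/5! + 10!/6! - 10!/7! + 10!/8! - 10!/9! + 10!/10!
= 3628800 - 3628800 + 1814400 - 604800 + 151200 - 30240 + 5040 - 720 + 90 - 10 + 1
= 1334961

1334961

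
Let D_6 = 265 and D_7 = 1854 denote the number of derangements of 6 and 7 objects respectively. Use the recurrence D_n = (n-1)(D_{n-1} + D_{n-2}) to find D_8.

14833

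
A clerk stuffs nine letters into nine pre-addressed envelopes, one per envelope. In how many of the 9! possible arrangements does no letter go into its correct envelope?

133496

Use !n = n·!(n-1) + (-1)^n.
!9 = 9·14833 - 1 = 133496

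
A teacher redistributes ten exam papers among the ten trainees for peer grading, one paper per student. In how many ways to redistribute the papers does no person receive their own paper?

The subfactorial !10 = [10!/e] (nearest integer).
10! = 3628800, and 3628800/e ≈ 1334960.92, so !10 = 1334961.

1334961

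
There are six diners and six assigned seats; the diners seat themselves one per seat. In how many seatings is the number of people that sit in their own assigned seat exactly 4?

Pick the 4 fixed positions: C(6,4) = 15 ways.
The other 2 form a derangement: !2 = 1.
Total: 15 × 1 = 15.

15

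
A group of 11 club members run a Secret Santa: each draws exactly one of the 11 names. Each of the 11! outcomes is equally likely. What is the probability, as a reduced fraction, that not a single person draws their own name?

1468457/3991680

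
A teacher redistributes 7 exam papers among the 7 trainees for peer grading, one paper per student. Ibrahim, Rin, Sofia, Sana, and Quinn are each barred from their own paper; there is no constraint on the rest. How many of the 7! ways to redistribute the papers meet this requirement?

Inclusion-exclusion on the 5 forbidden self-matches:
Σ_{j=0}^{5} (-1)^j C(5,j)(7-j)!
= C(5,0)·7! - C(5,1)·6! + C(5,2)·5! - C(5,3)·4! + C(5,4)·3! - C(5,5)·2!
= 5040 - 3600 + 1200 - 240 + 30 - 2
= 2428

2428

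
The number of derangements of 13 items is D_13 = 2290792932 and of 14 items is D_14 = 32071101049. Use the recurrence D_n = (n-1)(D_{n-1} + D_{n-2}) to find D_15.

D_15 = (15-1)·(D_14 + D_13) = 14·(32071101049 + 2290792932) = 14·34361893981 = 481066515734.

481066515734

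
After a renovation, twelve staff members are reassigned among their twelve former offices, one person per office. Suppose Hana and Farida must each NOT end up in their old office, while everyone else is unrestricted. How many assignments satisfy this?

402796800

Inclusion-exclusion on the 2 forbidden self-matches:
Σ_{j=0}^{2} (-1)^j C(2,j)(12-j)!
= C(2,0)·12! - C(2,1)·11! + C(2,2)·10!
= 479001600 - 79833600 + 3628800
= 402796800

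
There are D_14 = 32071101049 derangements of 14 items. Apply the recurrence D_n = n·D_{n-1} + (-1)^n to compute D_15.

D_15 = 15·32071101049 - 1 = 481066515734.

481066515734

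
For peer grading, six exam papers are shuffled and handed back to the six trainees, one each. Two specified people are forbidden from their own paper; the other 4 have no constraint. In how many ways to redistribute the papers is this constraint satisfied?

Inclusion-exclusion on the 2 forbidden self-matches:
Σ_{j=0}^{2} (-1)^j C(2,j)(6-j)!
= C(2,0)·6! - C(2,1)·5! + C(2,2)·4!
= 720 - 240 + 24
= 504

504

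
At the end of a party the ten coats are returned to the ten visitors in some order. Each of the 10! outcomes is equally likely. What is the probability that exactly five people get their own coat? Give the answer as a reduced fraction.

11/3600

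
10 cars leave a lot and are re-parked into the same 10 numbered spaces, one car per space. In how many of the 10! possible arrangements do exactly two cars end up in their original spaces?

Choose which 2 of the 10 are fixed: C(10,2) = 45.
The remaining 8 must be deranged: !8 = 14833.
Total: 45 × 14833 = 667485.

667485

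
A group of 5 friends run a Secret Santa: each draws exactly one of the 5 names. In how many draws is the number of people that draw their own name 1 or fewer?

Sum C(5,i)·!(5-i) for i = 0..1:
  i=0: C(5,0)·!5 = 1·44 = 44
  i=1: C(5,1)·!4 = 5·9 = 45
Total = 89.

89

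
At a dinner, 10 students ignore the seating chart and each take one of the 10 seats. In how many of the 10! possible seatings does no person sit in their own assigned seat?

1334961

!10 = 10! · Σ_{k=0}^{10} (-1)^k/k!
= 10! - 10!/1! + 10!/2! - 10!/3! + 10!/4! - 10!/5! + 10!/6! - 10!/7! + 10!/8! - 10!/9! + 10!/10!
= 3628800 - 3628800 + 1814400 - 604800 + 151200 - 30240 + 5040 - 720 + 90 - 10 + 1
= 1334961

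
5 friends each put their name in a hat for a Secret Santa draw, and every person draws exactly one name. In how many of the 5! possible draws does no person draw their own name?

44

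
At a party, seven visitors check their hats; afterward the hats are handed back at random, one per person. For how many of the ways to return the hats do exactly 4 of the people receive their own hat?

70

Choose which 4 of the 7 are fixed: C(7,4) = 35.
The other 3 form a derangement: !3 = 2.
Total: 35 × 2 = 70.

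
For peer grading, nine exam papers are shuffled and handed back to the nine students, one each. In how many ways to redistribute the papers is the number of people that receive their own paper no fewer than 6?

205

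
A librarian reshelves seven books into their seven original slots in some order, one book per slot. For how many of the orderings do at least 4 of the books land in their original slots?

# with exactly i fixed is C(7,i)·!(7-i); sum over i=4..7:
  i=4: C(7,4)·!3 = 35·2 = 70
  i=5: C(7,5)·!2 = 21·1 = 21
  i=6: C(7,6)·!1 = 7·0 = 0
  i=7: C(7,7)·!0 = 1·1 = 1
Total = 92.

92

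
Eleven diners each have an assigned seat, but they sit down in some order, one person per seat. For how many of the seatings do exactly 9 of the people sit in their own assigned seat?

Pick the 9 fixed positions: C(11,9) = 55 ways.
The other 2 form a derangement: !2 = 1.
Total: 55 × 1 = 55.

55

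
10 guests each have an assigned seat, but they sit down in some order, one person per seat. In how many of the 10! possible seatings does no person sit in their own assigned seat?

Recurrence: !10 = 9·(!9 + !8).
!10 = 9·(133496 + 14833) = 9·148329 = 1334961

1334961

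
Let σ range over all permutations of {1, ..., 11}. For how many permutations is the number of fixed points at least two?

10547659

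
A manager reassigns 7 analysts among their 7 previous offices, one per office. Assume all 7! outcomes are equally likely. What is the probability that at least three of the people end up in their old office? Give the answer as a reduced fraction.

407/5040

Favorable outcomes: Σ_{i≥3} C(7,i)·!(7-i) = 35·9 + 35·2 + 21·1 + 7·0 + 1·1 = 407.
Total outcomes: 7! = 5040.
Probability = 407/5040 = 407/5040.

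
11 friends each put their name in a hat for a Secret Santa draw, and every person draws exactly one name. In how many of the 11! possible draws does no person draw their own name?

14684570

!11 = 11! · Σ_{k=0}^{11} (-1)^k/k!
= 11! - 11!/1! + 11!/2! - 11!/3! + 11!/4! - 11!/5! + 11!/6! - 11!/7! + 11!/8! - 11!/9! + 11!/10! - 11!/11!
= 39916800 - 39916800 + 19958400 - 6652800 + 1663200 - 332640 + 55440 - 7920 + 990 - 110 + 11 - 1
= 14684570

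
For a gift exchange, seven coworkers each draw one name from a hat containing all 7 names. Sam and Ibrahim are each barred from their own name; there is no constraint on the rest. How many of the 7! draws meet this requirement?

Let A_j be the event that the j-th constrained one is fixed. By inclusion-exclusion over the 2 events:
Σ_{j=0}^{2} (-1)^j C(2,j)(7-j)!
= C(2,0)·7! - C(2,1)·6! + C(2,2)·5!
= 5040 - 1440 + 120
= 3720

3720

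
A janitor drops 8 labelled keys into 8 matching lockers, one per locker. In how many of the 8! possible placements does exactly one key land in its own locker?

14832

Choose which one of the 8 is fixed: C(8,1) = 8.
The remaining 7 must be deranged: !7 = 1854.
Total: 8 × 1854 = 14832.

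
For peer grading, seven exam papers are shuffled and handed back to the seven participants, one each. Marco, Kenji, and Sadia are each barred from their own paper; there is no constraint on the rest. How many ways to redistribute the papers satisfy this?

3216

Inclusion-exclusion on the 3 forbidden self-matches:
Σ_{j=0}^{3} (-1)^j C(3,j)(7-j)!
= C(3,0)·7! - C(3,1)·6! + C(3,2)·5! - C(3,3)·4!
= 5040 - 2160 + 360 - 24
= 3216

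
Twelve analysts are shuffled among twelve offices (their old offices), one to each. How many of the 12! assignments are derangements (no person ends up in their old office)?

The number of derangements of 12 is !12 = Σ_{k=0}^{12} (-1)^k·12!/k!
= 12! - 12!/1! + 12!/2! - 12!/3! + 12!/4! - 12!/5! + 12!/6! - 12!/7! + 12!/8! - 12!/9! + 12!/10! - 12!/11! + 12!/12!
= 479001600 - 479001600 + 239500800 - 79833600 + 19958400 - 3991680 + 665280 - 95040 + 11880 - 1320 + 132 - 12 + 1
= 176214841

176214841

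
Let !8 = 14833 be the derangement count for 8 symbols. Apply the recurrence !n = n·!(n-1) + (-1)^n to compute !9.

133496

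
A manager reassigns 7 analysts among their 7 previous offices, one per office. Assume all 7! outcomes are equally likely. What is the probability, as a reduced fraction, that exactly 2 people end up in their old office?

11/60

Favorable outcomes: C(7,2)·!5 = 21·44 = 924.
Total outcomes: 7! = 5040.
Probability = 924/5040 = 11/60.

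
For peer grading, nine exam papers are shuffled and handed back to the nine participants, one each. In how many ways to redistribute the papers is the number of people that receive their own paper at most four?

361541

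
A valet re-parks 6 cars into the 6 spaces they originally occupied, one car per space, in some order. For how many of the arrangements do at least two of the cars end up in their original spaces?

# with exactly i fixed is C(6,i)·!(6-i); sum over i=2..6:
  i=2: C(6,2)·!4 = 15·9 = 135
  i=3: C(6,3)·!3 = 20·2 = 40
  i=4: C(6,4)·!2 = 15·1 = 15
  i=5: C(6,5)·!1 = 6·0 = 0
  i=6: C(6,6)·!0 = 1·1 = 1
Total = 191.

191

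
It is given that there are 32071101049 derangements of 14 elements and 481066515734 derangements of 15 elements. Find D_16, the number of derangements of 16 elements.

D_16 = (16-1)·(D_15 + D_14) = 15·(481066515734 + 32071101049) = 15·513137616783 = 7697064251745.

7697064251745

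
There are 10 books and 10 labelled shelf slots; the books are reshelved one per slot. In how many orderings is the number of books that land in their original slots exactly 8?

45

Pick the 8 fixed positions: C(10,8) = 45 ways.
The other 2 form a derangement: !2 = 1.
Total: 45 × 1 = 45.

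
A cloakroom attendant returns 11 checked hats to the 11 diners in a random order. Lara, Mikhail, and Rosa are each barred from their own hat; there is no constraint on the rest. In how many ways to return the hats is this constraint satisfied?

Inclusion-exclusion on the 3 forbidden self-matches:
Σ_{j=0}^{3} (-1)^j C(3,j)(11-j)!
= C(3,0)·11! - C(3,1)·10! + C(3,2)·9! - C(3,3)·8!
= 39916800 - 10886400 + 1088640 - 40320
= 30078720

30078720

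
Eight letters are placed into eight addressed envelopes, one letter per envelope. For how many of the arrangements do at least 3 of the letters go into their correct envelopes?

3235

# with exactly i fixed is C(8,i)·!(8-i); sum over i=3..8:
  i=3: C(8,3)·!5 = 56·44 = 2464
  i=4: C(8,4)·!4 = 70·9 = 630
  i=5: C(8,5)·!3 = 56·2 = 112
  i=6: C(8,6)·!2 = 28·1 = 28
  i=7: C(8,7)·!1 = 8·0 = 0
  i=8: C(8,8)·!0 = 1·1 = 1
Total = 3235.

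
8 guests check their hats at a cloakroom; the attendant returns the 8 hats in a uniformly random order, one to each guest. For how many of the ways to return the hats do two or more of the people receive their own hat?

10655

# with exactly i fixed is C(8,i)·!(8-i); sum over i=2..8:
  i=2: C(8,2)·!6 = 28·265 = 7420
  i=3: C(8,3)·!5 = 56·44 = 2464
  i=4: C(8,4)·!4 = 70·9 = 630
  i=5: C(8,5)·!3 = 56·2 = 112
  i=6: C(8,6)·!2 = 28·1 = 28
  i=7: C(8,7)·!1 = 8·0 = 0
  i=8: C(8,8)·!0 = 1·1 = 1
Total = 10655.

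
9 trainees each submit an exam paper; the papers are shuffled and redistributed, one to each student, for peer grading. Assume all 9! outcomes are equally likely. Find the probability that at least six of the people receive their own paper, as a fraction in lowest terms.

Favorable outcomes: Σ_{i≥6} C(9,i)·!(9-i) = 84·2 + 36·1 + 9·0 + 1·1 = 205.
Total outcomes: 9! = 362880.
Probability = 205/362880 = 41/72576.

41/72576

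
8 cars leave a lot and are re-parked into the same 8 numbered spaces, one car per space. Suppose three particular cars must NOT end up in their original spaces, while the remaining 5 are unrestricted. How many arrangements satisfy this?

Let A_j be the event that the j-th constrained one is fixed. By inclusion-exclusion over the 3 events:
Σ_{j=0}^{3} (-1)^j C(3,j)(8-j)!
= C(3,0)·8! - C(3,1)·7! + C(3,2)·6! - C(3,3)·5!
= 40320 - 15120 + 2160 - 120
= 27240

27240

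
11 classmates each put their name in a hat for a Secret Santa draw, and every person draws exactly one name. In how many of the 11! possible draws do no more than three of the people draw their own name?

Sum C(11,i)·!(11-i) for i = 0..3:
  i=0: C(11,0)·!11 = 1·14684570 = 14684570
  i=1: C(11,1)·!10 = 11·1334961 = 14684571
  i=2: C(11,2)·!9 = 55·133496 = 7342280
  i=3: C(11,3)·!8 = 165·14833 = 2447445
Total = 39158866.

39158866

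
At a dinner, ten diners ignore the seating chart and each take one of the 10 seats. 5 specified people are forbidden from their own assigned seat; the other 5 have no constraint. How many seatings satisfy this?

2170680

Inclusion-exclusion on the 5 forbidden self-matches:
Σ_{j=0}^{5} (-1)^j C(5,j)(10-j)!
= C(5,0)·10! - C(5,1)·9! + C(5,2)·8! - C(5,3)·7! + C(5,4)·6! - C(5,5)·5!
= 3628800 - 1814400 + 403200 - 50400 + 3600 - 120
= 2170680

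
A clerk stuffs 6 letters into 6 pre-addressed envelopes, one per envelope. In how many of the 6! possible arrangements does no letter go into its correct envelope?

265

By inclusion-exclusion, !6 = Σ (-1)^k · 6!/k! for k=0..6
= 6! - 6!/1! + 6!/2! - 6!/3! + 6!/4! - 6!/5! + 6!/6!
= 720 - 720 + 360 - 120 + 30 - 6 + 1
= 265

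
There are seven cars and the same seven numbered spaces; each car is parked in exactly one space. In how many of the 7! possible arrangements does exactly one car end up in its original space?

Choose which one of the 7 is fixed: C(7,1) = 7.
The other 6 form a derangement: !6 = 265.
Total: 7 × 265 = 1855.

1855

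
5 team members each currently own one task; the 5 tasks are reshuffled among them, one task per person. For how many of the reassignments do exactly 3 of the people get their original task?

Choose which 3 of the 5 are fixed: C(5,3) = 10.
The remaining 2 must be deranged: !2 = 1.
Total: 10 × 1 = 10.

10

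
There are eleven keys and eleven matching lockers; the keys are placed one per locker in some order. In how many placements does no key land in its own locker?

14684570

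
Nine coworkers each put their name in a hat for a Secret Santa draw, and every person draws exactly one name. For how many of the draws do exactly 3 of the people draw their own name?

22260

Pick the 3 fixed positions: C(9,3) = 84 ways.
The other 6 form a derangement: !6 = 265.
Total: 84 × 265 = 22260.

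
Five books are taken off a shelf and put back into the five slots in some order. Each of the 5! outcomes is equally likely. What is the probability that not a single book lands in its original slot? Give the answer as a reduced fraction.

Favorable outcomes: !5 = 44.
Total outcomes: 5! = 120.
Probability = 44/120 = 11/30.

11/30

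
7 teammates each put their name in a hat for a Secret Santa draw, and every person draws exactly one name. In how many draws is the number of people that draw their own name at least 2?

# with exactly i fixed is C(7,i)·!(7-i); sum over i=2..7:
  i=2: C(7,2)·!5 = 21·44 = 924
  i=3: C(7,3)·!4 = 35·9 = 315
  i=4: C(7,4)·!3 = 35·2 = 70
  i=5: C(7,5)·!2 = 21·1 = 21
  i=6: C(7,6)·!1 = 7·0 = 0
  i=7: C(7,7)·!0 = 1·1 = 1
Total = 1331.

1331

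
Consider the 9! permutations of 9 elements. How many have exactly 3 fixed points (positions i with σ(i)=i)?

22260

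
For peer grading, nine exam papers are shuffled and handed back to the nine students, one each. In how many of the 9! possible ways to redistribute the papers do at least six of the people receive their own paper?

205

Sum C(9,i)·!(9-i) for i = 6..9:
  i=6: C(9,6)·!3 = 84·2 = 168
  i=7: C(9,7)·!2 = 36·1 = 36
  i=8: C(9,8)·!1 = 9·0 = 0
  i=9: C(9,9)·!0 = 1·1 = 1
Total = 205.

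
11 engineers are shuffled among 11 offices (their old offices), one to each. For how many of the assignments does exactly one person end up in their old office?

Pick the single fixed position: C(11,1) = 11 ways.
The other 10 form a derangement: !10 = 1334961.
Total: 11 × 1334961 = 14684571.

14684571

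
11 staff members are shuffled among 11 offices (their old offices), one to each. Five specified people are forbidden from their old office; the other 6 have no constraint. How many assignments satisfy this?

25022880

Inclusion-exclusion on the 5 forbidden self-matches:
Σ_{j=0}^{5} (-1)^j C(5,j)(11-j)!
= C(5,0)·11! - C(5,1)·10! + C(5,2)·9! - C(5,3)·8! + C(5,4)·7! - C(5,5)·6!
= 39916800 - 18144000 + 3628800 - 403200 + 25200 - 720
= 25022880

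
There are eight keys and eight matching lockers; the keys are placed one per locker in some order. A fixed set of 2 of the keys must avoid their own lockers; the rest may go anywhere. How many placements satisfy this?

Inclusion-exclusion on the 2 forbidden self-matches:
Σ_{j=0}^{2} (-1)^j C(2,j)(8-j)!
= C(2,0)·8! - C(2,1)·7! + C(2,2)·6!
= 40320 - 10080 + 720
= 30960

30960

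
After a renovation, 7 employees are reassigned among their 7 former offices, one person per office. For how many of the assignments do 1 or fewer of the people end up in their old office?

3709

Sum C(7,i)·!(7-i) for i = 0..1:
  i=0: C(7,0)·!7 = 1·1854 = 1854
  i=1: C(7,1)·!6 = 7·265 = 1855
Total = 3709.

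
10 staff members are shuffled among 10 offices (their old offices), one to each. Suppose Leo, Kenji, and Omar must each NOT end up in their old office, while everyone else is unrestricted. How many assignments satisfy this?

2656080

Inclusion-exclusion on the 3 forbidden self-matches:
Σ_{j=0}^{3} (-1)^j C(3,j)(10-j)!
= C(3,0)·10! - C(3,1)·9! + C(3,2)·8! - C(3,3)·7!
= 3628800 - 1088640 + 120960 - 5040
= 2656080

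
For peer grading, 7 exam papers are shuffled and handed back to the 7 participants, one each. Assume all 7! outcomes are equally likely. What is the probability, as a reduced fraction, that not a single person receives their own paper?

Favorable outcomes: !7 = 1854.
Total outcomes: 7! = 5040.
Probability = 1854/5040 = 103/280.

103/280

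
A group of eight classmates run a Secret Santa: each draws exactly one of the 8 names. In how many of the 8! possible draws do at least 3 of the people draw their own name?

3235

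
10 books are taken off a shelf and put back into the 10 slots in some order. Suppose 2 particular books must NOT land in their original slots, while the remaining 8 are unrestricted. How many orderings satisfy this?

Inclusion-exclusion on the 2 forbidden self-matches:
Σ_{j=0}^{2} (-1)^j C(2,j)(10-j)!
= C(2,0)·10! - C(2,1)·9! + C(2,2)·8!
= 3628800 - 725760 + 40320
= 2943360

2943360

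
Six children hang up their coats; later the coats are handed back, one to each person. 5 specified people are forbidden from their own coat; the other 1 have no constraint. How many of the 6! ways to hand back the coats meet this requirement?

309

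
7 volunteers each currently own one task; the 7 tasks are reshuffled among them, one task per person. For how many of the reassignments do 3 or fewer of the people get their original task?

# with exactly i fixed is C(7,i)·!(7-i); sum over i=0..3:
  i=0: C(7,0)·!7 = 1·1854 = 1854
  i=1: C(7,1)·!6 = 7·265 = 1855
  i=2: C(7,2)·!5 = 21·44 = 924
  i=3: C(7,3)·!4 = 35·9 = 315
Total = 4948.

4948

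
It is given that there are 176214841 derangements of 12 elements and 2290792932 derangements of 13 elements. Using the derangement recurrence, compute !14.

32071101049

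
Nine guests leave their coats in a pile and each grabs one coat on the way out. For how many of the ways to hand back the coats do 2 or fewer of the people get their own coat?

Sum C(9,i)·!(9-i) for i = 0..2:
  i=0: C(9,0)·!9 = 1·133496 = 133496
  i=1: C(9,1)·!8 = 9·14833 = 133497
  i=2: C(9,2)·!7 = 36·1854 = 66744
Total = 333737.

333737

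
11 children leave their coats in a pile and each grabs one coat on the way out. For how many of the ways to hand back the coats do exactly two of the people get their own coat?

Pick the 2 fixed positions: C(11,2) = 55 ways.
The other 9 form a derangement: !9 = 133496.
Total: 55 × 133496 = 7342280.

7342280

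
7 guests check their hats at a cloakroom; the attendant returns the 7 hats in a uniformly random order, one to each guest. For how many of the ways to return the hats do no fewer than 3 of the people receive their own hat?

Sum C(7,i)·!(7-i) for i = 3..7:
  i=3: C(7,3)·!4 = 35·9 = 315
  i=4: C(7,4)·!3 = 35·2 = 70
  i=5: C(7,5)·!2 = 21·1 = 21
  i=6: C(7,6)·!1 = 7·0 = 0
  i=7: C(7,7)·!0 = 1·1 = 1
Total = 407.

407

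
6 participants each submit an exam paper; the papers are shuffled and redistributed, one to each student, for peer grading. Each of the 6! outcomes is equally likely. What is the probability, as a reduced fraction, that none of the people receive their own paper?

Favorable outcomes: !6 = 265.
Total outcomes: 6! = 720.
Probability = 265/720 = 53/144.

53/144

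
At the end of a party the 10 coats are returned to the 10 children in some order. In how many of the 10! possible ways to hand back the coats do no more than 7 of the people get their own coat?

3628754

# with exactly i fixed is C(10,i)·!(10-i); sum over i=0..7:
  i=0: C(10,0)·!10 = 1·1334961 = 1334961
  i=1: C(10,1)·!9 = 10·133496 = 1334960
  i=2: C(10,2)·!8 = 45·14833 = 667485
  i=3: C(10,3)·!7 = 120·1854 = 222480
  i=4: C(10,4)·!6 = 210·265 = 55650
  i=5: C(10,5)·!5 = 252·44 = 11088
  i=6: C(10,6)·!4 = 210·9 = 1890
  i=7: C(10,7)·!3 = 120·2 = 240
Total = 3628754.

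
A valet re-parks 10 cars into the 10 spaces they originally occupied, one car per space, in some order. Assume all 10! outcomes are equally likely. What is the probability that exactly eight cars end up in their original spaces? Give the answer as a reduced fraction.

1/80640

Favorable outcomes: C(10,8)·!2 = 45·1 = 45.
Total outcomes: 10! = 3628800.
Probability = 45/3628800 = 1/80640.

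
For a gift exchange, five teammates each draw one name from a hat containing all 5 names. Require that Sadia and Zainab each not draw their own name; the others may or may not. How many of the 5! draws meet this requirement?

78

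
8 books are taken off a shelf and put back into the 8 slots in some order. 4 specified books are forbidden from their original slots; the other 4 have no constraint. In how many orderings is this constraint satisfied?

24024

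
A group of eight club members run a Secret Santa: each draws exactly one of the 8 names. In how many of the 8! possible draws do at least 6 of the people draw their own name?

29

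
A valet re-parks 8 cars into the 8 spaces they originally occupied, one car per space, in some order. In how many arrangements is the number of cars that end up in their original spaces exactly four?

630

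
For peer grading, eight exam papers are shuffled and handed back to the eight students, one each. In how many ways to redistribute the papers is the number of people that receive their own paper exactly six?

28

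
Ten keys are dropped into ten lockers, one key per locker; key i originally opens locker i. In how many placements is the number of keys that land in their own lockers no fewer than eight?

46

Sum C(10,i)·!(10-i) for i = 8..10:
  i=8: C(10,8)·!2 = 45·1 = 45
  i=9: C(10,9)·!1 = 10·0 = 0
  i=10: C(10,10)·!0 = 1·1 = 1
Total = 46.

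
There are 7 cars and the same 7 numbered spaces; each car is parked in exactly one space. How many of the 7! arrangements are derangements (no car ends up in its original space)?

!7 is the nearest integer to 7!/e.
7! = 5040, and 5040/e ≈ 1854.11, so !7 = 1854.

1854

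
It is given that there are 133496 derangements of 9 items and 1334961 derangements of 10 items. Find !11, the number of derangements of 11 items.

!11 = (11-1)·(!10 + !9) = 10·(1334961 + 133496) = 10·1468457 = 14684570.

14684570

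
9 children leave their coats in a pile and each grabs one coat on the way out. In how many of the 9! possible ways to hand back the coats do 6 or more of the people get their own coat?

205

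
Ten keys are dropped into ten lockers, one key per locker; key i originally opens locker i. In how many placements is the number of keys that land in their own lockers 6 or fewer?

Sum C(10,i)·!(10-i) for i = 0..6:
  i=0: C(10,0)·!10 = 1·1334961 = 1334961
  i=1: C(10,1)·!9 = 10·133496 = 1334960
  i=2: C(10,2)·!8 = 45·14833 = 667485
  i=3: C(10,3)·!7 = 120·1854 = 222480
  i=4: C(10,4)·!6 = 210·265 = 55650
  i=5: C(10,5)·!5 = 252·44 = 11088
  i=6: C(10,6)·!4 = 210·9 = 1890
Total = 3628514.

3628514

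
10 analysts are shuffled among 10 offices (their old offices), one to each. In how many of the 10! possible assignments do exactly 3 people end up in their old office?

Choose which 3 of the 10 are fixed: C(10,3) = 120.
The remaining 7 must be deranged: !7 = 1854.
Total: 120 × 1854 = 222480.

222480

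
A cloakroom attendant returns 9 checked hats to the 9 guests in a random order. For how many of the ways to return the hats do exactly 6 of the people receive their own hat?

Pick the 6 fixed positions: C(9,6) = 84 ways.
The other 3 form a derangement: !3 = 2.
Total: 84 × 2 = 168.

168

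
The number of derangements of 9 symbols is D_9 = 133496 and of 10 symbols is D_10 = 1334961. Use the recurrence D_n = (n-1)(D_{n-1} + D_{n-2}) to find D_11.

14684570

D_11 = (11-1)·(D_10 + D_9) = 10·(1334961 + 133496) = 10·1468457 = 14684570.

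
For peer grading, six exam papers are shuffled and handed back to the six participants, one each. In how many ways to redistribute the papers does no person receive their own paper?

265

!6 is the nearest integer to 6!/e.
6! = 720, and 720/e ≈ 264.87, so !6 = 265.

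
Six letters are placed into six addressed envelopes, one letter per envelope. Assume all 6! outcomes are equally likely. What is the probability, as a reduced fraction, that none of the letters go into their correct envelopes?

Favorable outcomes: !6 = 265.
Total outcomes: 6! = 720.
Probability = 265/720 = 53/144.

53/144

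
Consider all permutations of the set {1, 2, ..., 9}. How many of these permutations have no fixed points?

133496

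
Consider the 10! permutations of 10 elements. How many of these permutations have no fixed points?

Use !n = n·!(n-1) + (-1)^n.
!10 = 10·133496 + 1 = 1334961

1334961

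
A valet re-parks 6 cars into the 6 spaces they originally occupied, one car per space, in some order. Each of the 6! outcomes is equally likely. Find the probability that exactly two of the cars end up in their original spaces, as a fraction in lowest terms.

3/16

Favorable outcomes: C(6,2)·!4 = 15·9 = 135.
Total outcomes: 6! = 720.
Probability = 135/720 = 3/16.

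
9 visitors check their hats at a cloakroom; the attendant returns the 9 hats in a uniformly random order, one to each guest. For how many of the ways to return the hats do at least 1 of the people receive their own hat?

Sum C(9,i)·!(9-i) for i = 1..9:
  i=1: C(9,1)·!8 = 9·14833 = 133497
  i=2: C(9,2)·!7 = 36·1854 = 66744
  i=3: C(9,3)·!6 = 84·265 = 22260
  i=4: C(9,4)·!5 = 126·44 = 5544
  i=5: C(9,5)·!4 = 126·9 = 1134
  i=6: C(9,6)·!3 = 84·2 = 168
  i=7: C(9,7)·!2 = 36·1 = 36
  i=8: C(9,8)·!1 = 9·0 = 0
  i=9: C(9,9)·!0 = 1·1 = 1
Total = 229384.

229384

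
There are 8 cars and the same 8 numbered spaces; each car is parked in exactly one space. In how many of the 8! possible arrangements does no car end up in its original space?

14833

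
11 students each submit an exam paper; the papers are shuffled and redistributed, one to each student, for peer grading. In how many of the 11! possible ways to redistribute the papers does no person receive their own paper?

14684570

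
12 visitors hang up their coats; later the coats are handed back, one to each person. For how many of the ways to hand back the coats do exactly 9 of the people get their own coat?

Pick the 9 fixed positions: C(12,9) = 220 ways.
The remaining 3 must be deranged: !3 = 2.
Total: 220 × 2 = 440.

440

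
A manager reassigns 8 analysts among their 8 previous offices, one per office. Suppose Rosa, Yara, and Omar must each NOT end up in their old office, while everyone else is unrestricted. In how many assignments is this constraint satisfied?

Inclusion-exclusion on the 3 forbidden self-matches:
Σ_{j=0}^{3} (-1)^j C(3,j)(8-j)!
= C(3,0)·8! - C(3,1)·7! + C(3,2)·6! - C(3,3)·5!
= 40320 - 15120 + 2160 - 120
= 27240

27240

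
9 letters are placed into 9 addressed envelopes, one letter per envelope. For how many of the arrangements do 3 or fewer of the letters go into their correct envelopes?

# with exactly i fixed is C(9,i)·!(9-i); sum over i=0..3:
  i=0: C(9,0)·!9 = 1·133496 = 133496
  i=1: C(9,1)·!8 = 9·14833 = 133497
  i=2: C(9,2)·!7 = 36·1854 = 66744
  i=3: C(9,3)·!6 = 84·265 = 22260
Total = 355997.

355997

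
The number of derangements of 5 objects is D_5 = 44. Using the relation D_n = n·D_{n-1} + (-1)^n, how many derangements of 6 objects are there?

265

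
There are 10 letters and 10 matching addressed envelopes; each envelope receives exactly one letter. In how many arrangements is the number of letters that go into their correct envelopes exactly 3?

222480

Pick the 3 fixed positions: C(10,3) = 120 ways.
The other 7 form a derangement: !7 = 1854.
Total: 120 × 1854 = 222480.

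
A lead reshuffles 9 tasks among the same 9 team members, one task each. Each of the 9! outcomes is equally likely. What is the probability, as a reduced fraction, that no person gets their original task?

16687/45360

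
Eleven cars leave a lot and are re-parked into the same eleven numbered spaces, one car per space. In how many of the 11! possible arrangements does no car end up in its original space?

!11 is the nearest integer to 11!/e.
11! = 39916800, and 39916800/e ≈ 14684570.08, so !11 = 14684570.

14684570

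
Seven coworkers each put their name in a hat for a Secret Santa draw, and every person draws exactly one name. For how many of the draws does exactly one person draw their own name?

Pick the single fixed position: C(7,1) = 7 ways.
The remaining 6 must be deranged: !6 = 265.
Total: 7 × 265 = 1855.

1855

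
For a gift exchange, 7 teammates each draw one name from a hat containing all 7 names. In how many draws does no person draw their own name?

The number of derangements of 7 is !7 = Σ_{k=0}^{7} (-1)^k·7!/k!
= 7! - 7!/1! + 7!/2! - 7!/3! + 7!/4! - 7!/5! + 7!/6! - 7!/7!
= 5040 - 5040 + 2520 - 840 + 210 - 42 + 7 - 1
= 1854

1854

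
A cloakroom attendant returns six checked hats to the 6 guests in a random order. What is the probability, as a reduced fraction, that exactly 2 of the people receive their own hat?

Favorable outcomes: C(6,2)·!4 = 15·9 = 135.
Total outcomes: 6! = 720.
Probability = 135/720 = 3/16.

3/16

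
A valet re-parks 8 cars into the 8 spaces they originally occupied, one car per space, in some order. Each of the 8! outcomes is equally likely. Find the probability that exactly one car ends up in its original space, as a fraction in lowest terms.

Favorable outcomes: C(8,1)·!7 = 8·1854 = 14832.
Total outcomes: 8! = 40320.
Probability = 14832/40320 = 103/280.

103/280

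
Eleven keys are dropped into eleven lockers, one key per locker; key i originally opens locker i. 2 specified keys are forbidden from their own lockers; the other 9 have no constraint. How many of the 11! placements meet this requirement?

Let A_j be the event that the j-th constrained one is fixed. By inclusion-exclusion over the 2 events:
Σ_{j=0}^{2} (-1)^j C(2,j)(11-j)!
= C(2,0)·11! - C(2,1)·10! + C(2,2)·9!
= 39916800 - 7257600 + 362880
= 33022080

33022080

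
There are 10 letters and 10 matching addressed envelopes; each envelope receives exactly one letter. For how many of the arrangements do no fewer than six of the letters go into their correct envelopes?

2176

# with exactly i fixed is C(10,i)·!(10-i); sum over i=6..10:
  i=6: C(10,6)·!4 = 210·9 = 1890
  i=7: C(10,7)·!3 = 120·2 = 240
  i=8: C(10,8)·!2 = 45·1 = 45
  i=9: C(10,9)·!1 = 10·0 = 0
  i=10: C(10,10)·!0 = 1·1 = 1
Total = 2176.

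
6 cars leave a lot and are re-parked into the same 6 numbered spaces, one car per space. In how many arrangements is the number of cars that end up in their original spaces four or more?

16

# with exactly i fixed is C(6,i)·!(6-i); sum over i=4..6:
  i=4: C(6,4)·!2 = 15·1 = 15
  i=5: C(6,5)·!1 = 6·0 = 0
  i=6: C(6,6)·!0 = 1·1 = 1
Total = 16.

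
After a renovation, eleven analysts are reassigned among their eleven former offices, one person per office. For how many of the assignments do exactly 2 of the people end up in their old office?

Pick the 2 fixed positions: C(11,2) = 55 ways.
The remaining 9 must be deranged: !9 = 133496.
Total: 55 × 133496 = 7342280.

7342280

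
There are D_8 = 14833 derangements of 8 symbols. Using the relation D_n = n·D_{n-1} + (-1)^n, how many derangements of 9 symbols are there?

D_9 = 9·14833 - 1 = 133496.

133496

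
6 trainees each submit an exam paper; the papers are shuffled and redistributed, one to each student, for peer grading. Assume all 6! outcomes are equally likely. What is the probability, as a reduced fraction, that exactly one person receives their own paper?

Favorable outcomes: C(6,1)·!5 = 6·44 = 264.
Total outcomes: 6! = 720.
Probability = 264/720 = 11/30.

11/30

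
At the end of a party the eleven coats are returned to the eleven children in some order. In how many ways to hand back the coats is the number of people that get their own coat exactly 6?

Pick the 6 fixed positions: C(11,6) = 462 ways.
The remaining 5 must be deranged: !5 = 44.
Total: 462 × 44 = 20328.

20328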